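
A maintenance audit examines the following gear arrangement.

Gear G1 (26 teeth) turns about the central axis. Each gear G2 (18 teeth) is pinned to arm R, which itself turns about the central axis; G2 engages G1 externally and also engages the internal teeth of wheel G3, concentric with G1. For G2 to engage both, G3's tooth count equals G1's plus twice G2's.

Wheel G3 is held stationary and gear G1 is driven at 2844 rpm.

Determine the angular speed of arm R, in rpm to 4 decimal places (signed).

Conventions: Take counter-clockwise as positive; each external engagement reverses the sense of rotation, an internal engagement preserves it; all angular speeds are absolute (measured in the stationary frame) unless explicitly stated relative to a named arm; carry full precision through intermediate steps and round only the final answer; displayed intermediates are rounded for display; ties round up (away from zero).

+840.2727 rpm

topology: planetary set — G1 26T / G2 18T / G3 62T, arm = carrier (Willis)
normalise by the input: solve with ω_sun = 1, then scale by 2844 rpm
ring teeth: 26 + 2·18 = 62
26(ω_sun−ω_arm) = −62(ω_ring−ω_arm),  ω_ring = 0, ω_sun = 1
26(1−ω_arm) = −62(0−ω_arm)  ⇒  88·ω_arm = 26  ⇒  ω_arm = 13/44
scale: ω_arm = 13/44 × 2844 rpm = +840.2727 rpm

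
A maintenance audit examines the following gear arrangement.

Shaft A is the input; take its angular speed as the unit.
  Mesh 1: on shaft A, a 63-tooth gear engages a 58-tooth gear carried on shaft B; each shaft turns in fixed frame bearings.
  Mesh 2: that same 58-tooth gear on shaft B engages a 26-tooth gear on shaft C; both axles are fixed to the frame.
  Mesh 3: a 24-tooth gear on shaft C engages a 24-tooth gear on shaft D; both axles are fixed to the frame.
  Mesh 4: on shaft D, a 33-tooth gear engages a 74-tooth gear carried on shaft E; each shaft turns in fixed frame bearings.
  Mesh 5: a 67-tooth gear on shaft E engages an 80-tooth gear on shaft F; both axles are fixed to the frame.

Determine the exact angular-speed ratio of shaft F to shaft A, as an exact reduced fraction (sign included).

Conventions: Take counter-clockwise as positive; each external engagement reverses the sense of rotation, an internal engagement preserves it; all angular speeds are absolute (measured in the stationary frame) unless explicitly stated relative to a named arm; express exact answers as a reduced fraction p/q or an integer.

class = fixed-axis compound train [5 meshes; 5 ratios multiply, 5 sense flips]
mesh 1 [63T→58T]: running ratio 63/58, sense −
mesh 2 [58T→26T]: running ratio 63/26, sense +
mesh 3 [24T→24T]: running ratio 63/26, sense −
mesh 4 [33T→74T]: running ratio 2079/1924, sense +
mesh 5 [67T→80T]: running ratio 139293/153920, sense −
ω_out/ω_in = -139293/153920

-139293/153920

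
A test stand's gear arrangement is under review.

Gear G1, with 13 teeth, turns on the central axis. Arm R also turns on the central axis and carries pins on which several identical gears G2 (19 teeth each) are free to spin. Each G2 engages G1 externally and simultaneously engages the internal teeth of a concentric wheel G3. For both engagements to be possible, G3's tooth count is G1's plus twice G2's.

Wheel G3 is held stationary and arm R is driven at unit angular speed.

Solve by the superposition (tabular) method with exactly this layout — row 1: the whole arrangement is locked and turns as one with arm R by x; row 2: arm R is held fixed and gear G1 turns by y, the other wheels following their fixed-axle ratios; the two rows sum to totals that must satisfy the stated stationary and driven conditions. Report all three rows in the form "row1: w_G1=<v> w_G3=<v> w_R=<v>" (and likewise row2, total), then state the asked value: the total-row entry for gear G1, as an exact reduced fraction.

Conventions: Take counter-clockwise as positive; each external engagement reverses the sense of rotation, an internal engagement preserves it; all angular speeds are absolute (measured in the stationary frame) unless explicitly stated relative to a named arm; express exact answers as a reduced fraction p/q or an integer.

row1: w_G1=1 w_G3=1 w_R=1
row2: w_G1=51/13 w_G3=-1 w_R=0
total: w_G1=64/13 w_G3=0 w_R=1
asked value: 64/13

topology: planetary set — G1 13T / G2 19T / G3 51T, arm = carrier (Willis)
row 1 — lock + rotate with arm: ω_sun = ω_ring = ω_arm = x
row 2 (arm held, sun turns y): ω_ring = −(13/51)·y, ω_arm = 0
boundary: total ω_ring = x − (13/51)·y = 0 and total ω_arm = x = 1  ⇒  y = 51/13, x = 1
row 2 ring = −(13/51)·51/13 = -1
totals (row 1 + row 2): sun 1 + 51/13 = 64/13, ring 1 + (-1) = 0, arm 1 + 0 = 1
asked cell (total, sun) = 64/13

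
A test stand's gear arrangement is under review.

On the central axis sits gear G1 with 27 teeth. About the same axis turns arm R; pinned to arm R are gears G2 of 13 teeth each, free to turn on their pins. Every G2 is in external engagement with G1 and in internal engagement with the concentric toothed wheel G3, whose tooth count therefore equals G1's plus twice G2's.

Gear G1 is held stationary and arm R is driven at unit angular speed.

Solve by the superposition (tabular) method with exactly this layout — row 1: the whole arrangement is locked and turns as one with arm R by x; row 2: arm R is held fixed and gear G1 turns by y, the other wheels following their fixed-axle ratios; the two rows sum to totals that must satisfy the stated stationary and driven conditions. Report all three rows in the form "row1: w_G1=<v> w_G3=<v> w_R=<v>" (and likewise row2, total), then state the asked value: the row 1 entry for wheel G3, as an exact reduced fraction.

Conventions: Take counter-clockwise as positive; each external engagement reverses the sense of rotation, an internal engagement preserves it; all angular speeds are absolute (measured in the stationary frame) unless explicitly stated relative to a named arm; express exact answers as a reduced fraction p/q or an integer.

class = planetary set [G3 = 27+2·13 = 53; Willis about the carrier]
row 1 — lock + rotate with arm: ω_sun = ω_ring = ω_arm = x
row 2: sun turns y, ring = −(27/53)·y, arm 0
boundary: total ω_sun = x + y = 0 and total ω_arm = x = 1  ⇒  y = -1, x = 1
row 2 ring = −(27/53)·(-1) = 27/53
totals (row 1 + row 2): sun 1 + (-1) = 0, ring 1 + 27/53 = 80/53, arm 1 + 0 = 1
asked cell (row1, ring) = 1

row1: w_G1=1 w_G3=1 w_R=1
row2: w_G1=-1 w_G3=27/53 w_R=0
total: w_G1=0 w_G3=80/53 w_R=1
asked value: 1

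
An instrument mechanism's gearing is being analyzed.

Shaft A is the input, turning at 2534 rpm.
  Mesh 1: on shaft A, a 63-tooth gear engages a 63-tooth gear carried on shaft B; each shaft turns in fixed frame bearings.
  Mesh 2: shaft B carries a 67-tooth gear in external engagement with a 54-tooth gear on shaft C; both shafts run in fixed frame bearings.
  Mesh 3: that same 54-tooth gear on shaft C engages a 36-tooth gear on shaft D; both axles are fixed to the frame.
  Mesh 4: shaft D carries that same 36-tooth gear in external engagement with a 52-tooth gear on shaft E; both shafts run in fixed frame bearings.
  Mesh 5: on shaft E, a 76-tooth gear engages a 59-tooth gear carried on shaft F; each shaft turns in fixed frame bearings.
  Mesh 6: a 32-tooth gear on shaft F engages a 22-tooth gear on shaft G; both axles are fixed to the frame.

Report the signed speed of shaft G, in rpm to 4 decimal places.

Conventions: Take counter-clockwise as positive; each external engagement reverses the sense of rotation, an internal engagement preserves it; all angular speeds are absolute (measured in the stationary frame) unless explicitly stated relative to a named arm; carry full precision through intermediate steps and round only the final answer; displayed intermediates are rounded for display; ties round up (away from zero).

class = fixed-axis compound train [6 meshes; 6 ratios multiply, 6 sense flips]
mesh 1 [63T→63T]: ω = 2534.0000×63/63 = 2534.0000 rpm, sense flips to −
mesh 2 [67T→54T]: ω = 2534.0000×67/54 = 3144.0370 rpm, sense flips to +
mesh 3 [54T→36T]: ω = 3144.0370×54/36 = 4716.0556 rpm, sense flips to −
mesh 4 [36T→52T]: ω = 4716.0556×36/52 = 3264.9615 rpm, sense flips to +
mesh 5 [76T→59T]: ω = 3264.9615×76/59 = 4205.7132 rpm, sense flips to −
mesh 6 [32T→22T]: ω = 4205.7132×32/22 = 6117.4010 rpm, sense flips to +
signed output speed = +6117.4010 rpm

+6117.4010 rpm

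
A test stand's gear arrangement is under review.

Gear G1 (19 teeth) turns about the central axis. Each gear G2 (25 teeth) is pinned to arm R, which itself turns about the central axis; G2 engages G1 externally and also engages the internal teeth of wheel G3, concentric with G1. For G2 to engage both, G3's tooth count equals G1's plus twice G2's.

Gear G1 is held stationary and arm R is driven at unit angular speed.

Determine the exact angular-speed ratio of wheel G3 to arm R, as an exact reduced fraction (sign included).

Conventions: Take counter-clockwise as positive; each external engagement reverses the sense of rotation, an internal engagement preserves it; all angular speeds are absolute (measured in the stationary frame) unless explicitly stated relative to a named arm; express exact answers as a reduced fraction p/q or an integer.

88/69

class = planetary set [G3 = 19+2·25 = 69; Willis about the carrier]
ring teeth: 19 + 2·25 = 69
19(ω_sun−ω_arm) = −69(ω_ring−ω_arm),  ω_sun = 0, ω_arm = 1
ω_ring = 1 − (19/69)(0−1) = 88/69
ω_out/ω_in = 88/69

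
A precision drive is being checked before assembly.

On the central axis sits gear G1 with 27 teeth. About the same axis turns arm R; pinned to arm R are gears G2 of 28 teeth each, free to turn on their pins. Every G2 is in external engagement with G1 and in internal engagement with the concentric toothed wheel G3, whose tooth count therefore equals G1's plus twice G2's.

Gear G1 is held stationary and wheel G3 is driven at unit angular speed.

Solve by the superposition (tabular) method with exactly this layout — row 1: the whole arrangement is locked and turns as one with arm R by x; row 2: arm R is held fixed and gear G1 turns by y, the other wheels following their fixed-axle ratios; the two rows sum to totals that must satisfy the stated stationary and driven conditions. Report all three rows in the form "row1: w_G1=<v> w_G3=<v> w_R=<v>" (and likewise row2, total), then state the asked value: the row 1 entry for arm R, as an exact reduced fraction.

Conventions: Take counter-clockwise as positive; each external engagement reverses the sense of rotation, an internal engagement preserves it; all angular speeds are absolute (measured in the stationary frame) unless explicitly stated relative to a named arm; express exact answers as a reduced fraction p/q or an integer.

class = planetary set [G3 = 27+2·28 = 83; Willis about the carrier]
row 1 — lock + rotate with arm: ω_sun = ω_ring = ω_arm = x
row 2 (arm held, sun turns y): ω_ring = −(27/83)·y, ω_arm = 0
boundary: total ω_sun = x + y = 0 and total ω_ring = x − (27/83)·y = 1  ⇒  y = -83/110, x = 83/110
row 2 ring = −(27/83)·(-83/110) = 27/110
totals (row 1 + row 2): sun 83/110 + (-83/110) = 0, ring 83/110 + 27/110 = 1, arm 83/110 + 0 = 83/110
asked cell (row1, arm) = 83/110

row1: w_G1=83/110 w_G3=83/110 w_R=83/110
row2: w_G1=-83/110 w_G3=27/110 w_R=0
total: w_G1=0 w_G3=1 w_R=83/110
asked value: 83/110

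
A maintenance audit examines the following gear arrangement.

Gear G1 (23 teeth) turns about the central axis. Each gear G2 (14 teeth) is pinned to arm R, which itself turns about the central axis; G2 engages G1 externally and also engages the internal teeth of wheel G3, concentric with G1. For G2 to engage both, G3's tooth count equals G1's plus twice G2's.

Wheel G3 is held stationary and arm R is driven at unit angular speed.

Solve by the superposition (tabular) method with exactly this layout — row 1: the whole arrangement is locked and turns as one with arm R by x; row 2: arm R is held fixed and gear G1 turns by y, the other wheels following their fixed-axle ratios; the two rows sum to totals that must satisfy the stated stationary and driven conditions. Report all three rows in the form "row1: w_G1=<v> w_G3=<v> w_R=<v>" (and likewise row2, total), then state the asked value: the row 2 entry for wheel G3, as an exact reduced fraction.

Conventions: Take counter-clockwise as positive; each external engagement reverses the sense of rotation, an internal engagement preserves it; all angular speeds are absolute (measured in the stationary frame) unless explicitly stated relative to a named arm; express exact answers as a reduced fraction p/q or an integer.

row1: w_G1=1 w_G3=1 w_R=1
row2: w_G1=51/23 w_G3=-1 w_R=0
total: w_G1=74/23 w_G3=0 w_R=1
asked value: -1

planetary set (23T centre, 14T on arm, 51T internal) — Willis relation
row 1: whole set turns with the arm by x
row 2 — arm fixed, fixed-axis ratios: sun y, ring −(23/51)·y, arm 0
boundary: total ω_ring = x − (23/51)·y = 0 and total ω_arm = x = 1  ⇒  y = 51/23, x = 1
row 2 ring = −(23/51)·51/23 = -1
totals (row 1 + row 2): sun 1 + 51/23 = 74/23, ring 1 + (-1) = 0, arm 1 + 0 = 1
asked cell (row2, ring) = -1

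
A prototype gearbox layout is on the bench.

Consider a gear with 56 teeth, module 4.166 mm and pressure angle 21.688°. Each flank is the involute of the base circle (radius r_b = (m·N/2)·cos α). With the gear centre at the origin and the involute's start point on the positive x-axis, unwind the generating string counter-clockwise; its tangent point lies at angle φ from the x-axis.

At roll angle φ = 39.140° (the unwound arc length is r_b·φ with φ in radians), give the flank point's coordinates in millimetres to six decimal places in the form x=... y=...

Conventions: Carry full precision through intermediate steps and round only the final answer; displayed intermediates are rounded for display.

single-mesh involute tooth geometry (56T wheel at module 4.166)
pitch radius r_p = m·N/2 = 4.166·56/2 = 116.648000
base radius r_b = r_p·cos α = 116.648000·cos 21.688° = 108.390487
roll angle φ = 39.140° = 0.68312187 rad
x = r_b·(cos φ + φ·sin φ) = 130.806112
y = r_b·(sin φ − φ·cos φ) = 10.989069

x=130.806112 y=10.989069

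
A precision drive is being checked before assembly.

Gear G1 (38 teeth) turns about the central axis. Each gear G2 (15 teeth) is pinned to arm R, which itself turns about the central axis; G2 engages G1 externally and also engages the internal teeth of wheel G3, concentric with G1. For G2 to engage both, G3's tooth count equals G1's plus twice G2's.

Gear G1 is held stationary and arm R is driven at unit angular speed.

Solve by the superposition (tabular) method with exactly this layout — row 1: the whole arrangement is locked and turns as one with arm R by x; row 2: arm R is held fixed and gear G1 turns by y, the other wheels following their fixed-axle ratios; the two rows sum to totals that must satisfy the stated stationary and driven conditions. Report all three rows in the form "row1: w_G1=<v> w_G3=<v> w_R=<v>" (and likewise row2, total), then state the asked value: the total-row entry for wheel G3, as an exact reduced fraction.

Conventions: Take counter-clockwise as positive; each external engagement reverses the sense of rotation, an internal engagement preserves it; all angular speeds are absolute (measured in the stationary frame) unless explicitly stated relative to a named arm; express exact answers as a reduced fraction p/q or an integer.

row1: w_G1=1 w_G3=1 w_R=1
row2: w_G1=-1 w_G3=19/34 w_R=0
total: w_G1=0 w_G3=53/34 w_R=1
asked value: 53/34

planetary set (38T centre, 15T on arm, 68T internal) — Willis relation
row 1 (train locked, turned with arm): all members turn x
row 2 — arm fixed, fixed-axis ratios: sun y, ring −(38/68)·y, arm 0
boundary: total ω_sun = x + y = 0 and total ω_arm = x = 1  ⇒  y = -1, x = 1
row 2 ring = −(38/68)·(-1) = 19/34
totals (row 1 + row 2): sun 1 + (-1) = 0, ring 1 + 19/34 = 53/34, arm 1 + 0 = 1
asked cell (total, ring) = 53/34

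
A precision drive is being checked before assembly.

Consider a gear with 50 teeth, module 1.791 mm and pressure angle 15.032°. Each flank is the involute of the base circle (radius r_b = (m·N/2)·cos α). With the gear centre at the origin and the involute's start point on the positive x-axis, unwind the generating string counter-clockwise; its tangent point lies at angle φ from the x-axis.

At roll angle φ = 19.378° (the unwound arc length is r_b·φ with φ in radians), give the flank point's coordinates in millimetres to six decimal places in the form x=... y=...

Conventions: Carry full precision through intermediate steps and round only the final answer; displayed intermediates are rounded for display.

single-mesh involute tooth geometry (50T wheel at module 1.791)
pitch radius r_p = m·N/2 = 1.791·50/2 = 44.775000
base radius r_b = r_p·cos α = 44.775000·cos 15.032° = 43.242850
roll angle φ = 19.378° = 0.33820990 rad
x = r_b·(cos φ + φ·sin φ) = 45.645760
y = r_b·(sin φ − φ·cos φ) = 0.551285

x=45.645760 y=0.551285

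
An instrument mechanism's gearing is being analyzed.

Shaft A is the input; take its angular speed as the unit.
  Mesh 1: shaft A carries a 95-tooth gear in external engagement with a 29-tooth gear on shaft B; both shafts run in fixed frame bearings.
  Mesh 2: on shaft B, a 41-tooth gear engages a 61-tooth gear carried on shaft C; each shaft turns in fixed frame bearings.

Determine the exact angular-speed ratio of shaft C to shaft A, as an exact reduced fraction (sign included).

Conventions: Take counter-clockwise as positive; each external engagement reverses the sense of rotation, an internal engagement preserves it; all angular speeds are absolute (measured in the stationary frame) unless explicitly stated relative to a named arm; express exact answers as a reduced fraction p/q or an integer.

class = fixed-axis compound train [2 meshes; 2 ratios multiply, 2 sense flips]
mesh 1 [95T→29T]: running ratio 95/29, sense −
mesh 2 [41T→61T]: running ratio 3895/1769, sense +
ω_out/ω_in = 3895/1769

3895/1769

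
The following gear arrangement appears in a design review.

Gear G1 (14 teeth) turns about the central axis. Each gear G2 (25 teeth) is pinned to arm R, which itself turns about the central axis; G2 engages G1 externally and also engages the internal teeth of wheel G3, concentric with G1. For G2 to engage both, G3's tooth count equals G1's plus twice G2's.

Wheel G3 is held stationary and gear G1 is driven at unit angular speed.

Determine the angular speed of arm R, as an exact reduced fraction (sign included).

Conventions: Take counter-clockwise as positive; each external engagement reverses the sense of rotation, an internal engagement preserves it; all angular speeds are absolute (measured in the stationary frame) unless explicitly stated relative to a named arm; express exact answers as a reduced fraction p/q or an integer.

7/39

class = planetary set [G3 = 14+2·25 = 64; Willis about the carrier]
ring teeth: 14 + 2·25 = 64
14(ω_sun−ω_arm) = −64(ω_ring−ω_arm),  ω_ring = 0, ω_sun = 1
14(1−ω_arm) = −64(0−ω_arm)  ⇒  78·ω_arm = 14  ⇒  ω_arm = 7/39
exact speed ratio = 7/39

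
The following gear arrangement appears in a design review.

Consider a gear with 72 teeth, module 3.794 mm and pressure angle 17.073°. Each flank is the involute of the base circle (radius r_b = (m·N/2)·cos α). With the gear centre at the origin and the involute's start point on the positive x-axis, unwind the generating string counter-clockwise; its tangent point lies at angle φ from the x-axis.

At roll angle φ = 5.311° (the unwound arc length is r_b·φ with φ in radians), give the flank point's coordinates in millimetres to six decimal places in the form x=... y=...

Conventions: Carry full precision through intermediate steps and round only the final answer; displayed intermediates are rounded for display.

recognized (one wheel, involute flank): single-mesh tooth geometry, m = 3.794, N = 72
pitch radius r_p = m·N/2 = 3.794·72/2 = 136.584000
base radius r_b = r_p·cos α = 136.584000·cos 17.073° = 130.564944
roll angle φ = 5.311° = 0.09269444 rad
x = r_b·(cos φ + φ·sin φ) = 131.124664
y = r_b·(sin φ − φ·cos φ) = 0.034633

x=131.124664 y=0.034633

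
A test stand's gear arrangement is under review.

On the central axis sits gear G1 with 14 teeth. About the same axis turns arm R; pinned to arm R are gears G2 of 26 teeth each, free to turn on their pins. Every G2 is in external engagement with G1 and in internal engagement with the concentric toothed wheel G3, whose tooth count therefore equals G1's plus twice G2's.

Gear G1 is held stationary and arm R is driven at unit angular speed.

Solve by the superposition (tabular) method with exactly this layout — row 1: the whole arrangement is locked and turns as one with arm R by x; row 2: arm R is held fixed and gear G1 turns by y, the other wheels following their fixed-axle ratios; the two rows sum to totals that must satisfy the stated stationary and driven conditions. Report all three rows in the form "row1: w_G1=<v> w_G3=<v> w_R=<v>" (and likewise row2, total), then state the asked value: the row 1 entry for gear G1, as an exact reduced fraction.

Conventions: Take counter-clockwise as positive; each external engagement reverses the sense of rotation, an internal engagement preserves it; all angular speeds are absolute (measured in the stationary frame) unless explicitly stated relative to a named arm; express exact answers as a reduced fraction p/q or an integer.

row1: w_G1=1 w_G3=1 w_R=1
row2: w_G1=-1 w_G3=7/33 w_R=0
total: w_G1=0 w_G3=40/33 w_R=1
asked value: 1

planetary set (14T centre, 26T on arm, 66T internal) — Willis relation
row 1: whole set turns with the arm by x
superposition row 2 [arm held]: sun y, ring −(14/66)·y, arm 0
boundary: total ω_sun = x + y = 0 and total ω_arm = x = 1  ⇒  y = -1, x = 1
row 2 ring = −(14/66)·(-1) = 7/33
totals (row 1 + row 2): sun 1 + (-1) = 0, ring 1 + 7/33 = 40/33, arm 1 + 0 = 1
asked cell (row1, sun) = 1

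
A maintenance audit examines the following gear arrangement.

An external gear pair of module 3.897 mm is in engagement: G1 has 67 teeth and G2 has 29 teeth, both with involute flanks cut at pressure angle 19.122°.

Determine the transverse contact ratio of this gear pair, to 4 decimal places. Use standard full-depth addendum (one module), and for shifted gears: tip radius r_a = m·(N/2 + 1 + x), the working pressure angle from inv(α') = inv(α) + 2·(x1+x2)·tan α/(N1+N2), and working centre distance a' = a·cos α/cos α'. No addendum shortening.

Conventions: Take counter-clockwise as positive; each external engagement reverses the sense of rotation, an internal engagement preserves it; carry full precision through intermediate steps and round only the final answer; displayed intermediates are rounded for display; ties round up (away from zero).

topology: single-mesh involute geometry — m = 3.897, 67T/29T pair
base radii: r_b1 = 123.346196, r_b2 = 53.388652
tip radii: r_a1 = 134.446500, r_a2 = 60.403500
no profile shift: α' = α, a' = a
action lengths: √(r_a1²−r_b1²) = 53.493712, √(r_a2²−r_b2²) = 28.253046
base pitch p_b = π·m·cos α = 11.567269
CR = (53.493712 + 28.253046 − 187.056000·sin 19.12200°)/11.567269 = 1.769720
contact ratio ≈ 1.7697

1.7697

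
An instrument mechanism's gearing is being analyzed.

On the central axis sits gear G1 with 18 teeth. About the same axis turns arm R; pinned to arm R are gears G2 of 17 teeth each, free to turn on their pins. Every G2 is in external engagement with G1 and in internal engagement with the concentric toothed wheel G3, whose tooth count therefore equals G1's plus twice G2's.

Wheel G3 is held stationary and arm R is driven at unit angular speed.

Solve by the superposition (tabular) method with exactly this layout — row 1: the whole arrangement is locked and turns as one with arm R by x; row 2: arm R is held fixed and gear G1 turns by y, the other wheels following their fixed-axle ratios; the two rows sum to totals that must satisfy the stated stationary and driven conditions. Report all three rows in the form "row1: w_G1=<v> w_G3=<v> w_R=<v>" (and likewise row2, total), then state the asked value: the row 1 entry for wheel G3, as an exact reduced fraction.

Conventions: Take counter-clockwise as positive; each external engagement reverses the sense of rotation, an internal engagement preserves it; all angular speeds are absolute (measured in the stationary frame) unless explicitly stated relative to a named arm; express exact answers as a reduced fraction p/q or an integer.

row1: w_G1=1 w_G3=1 w_R=1
row2: w_G1=26/9 w_G3=-1 w_R=0
total: w_G1=35/9 w_G3=0 w_R=1
asked value: 1

recognized (axles ride arm R): planetary set, 18/17/52 teeth
row 1 (train locked, turned with arm): all members turn x
row 2 — arm fixed, fixed-axis ratios: sun y, ring −(18/52)·y, arm 0
boundary: total ω_ring = x − (18/52)·y = 0 and total ω_arm = x = 1  ⇒  y = 26/9, x = 1
row 2 ring = −(18/52)·26/9 = -1
totals (row 1 + row 2): sun 1 + 26/9 = 35/9, ring 1 + (-1) = 0, arm 1 + 0 = 1
asked cell (row1, ring) = 1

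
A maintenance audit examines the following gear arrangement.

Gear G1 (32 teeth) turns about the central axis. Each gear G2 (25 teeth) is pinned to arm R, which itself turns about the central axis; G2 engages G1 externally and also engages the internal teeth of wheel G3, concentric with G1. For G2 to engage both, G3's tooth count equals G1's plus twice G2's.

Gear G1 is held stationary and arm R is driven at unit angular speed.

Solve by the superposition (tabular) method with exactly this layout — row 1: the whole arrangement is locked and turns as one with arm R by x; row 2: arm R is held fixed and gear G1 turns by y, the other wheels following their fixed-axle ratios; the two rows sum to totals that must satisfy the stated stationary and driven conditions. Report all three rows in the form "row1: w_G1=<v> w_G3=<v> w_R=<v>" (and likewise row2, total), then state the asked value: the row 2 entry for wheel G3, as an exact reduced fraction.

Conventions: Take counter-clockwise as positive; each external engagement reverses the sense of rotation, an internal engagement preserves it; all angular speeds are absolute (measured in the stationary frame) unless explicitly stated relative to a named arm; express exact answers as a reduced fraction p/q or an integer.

class = planetary set [G3 = 32+2·25 = 82; Willis about the carrier]
superposition row 1 [locked train]: every member turns x
row 2 (arm held, sun turns y): ω_ring = −(32/82)·y, ω_arm = 0
boundary: total ω_sun = x + y = 0 and total ω_arm = x = 1  ⇒  y = -1, x = 1
row 2 ring = −(32/82)·(-1) = 16/41
totals (row 1 + row 2): sun 1 + (-1) = 0, ring 1 + 16/41 = 57/41, arm 1 + 0 = 1
asked cell (row2, ring) = 16/41

row1: w_G1=1 w_G3=1 w_R=1
row2: w_G1=-1 w_G3=16/41 w_R=0
total: w_G1=0 w_G3=57/41 w_R=1
asked value: 16/41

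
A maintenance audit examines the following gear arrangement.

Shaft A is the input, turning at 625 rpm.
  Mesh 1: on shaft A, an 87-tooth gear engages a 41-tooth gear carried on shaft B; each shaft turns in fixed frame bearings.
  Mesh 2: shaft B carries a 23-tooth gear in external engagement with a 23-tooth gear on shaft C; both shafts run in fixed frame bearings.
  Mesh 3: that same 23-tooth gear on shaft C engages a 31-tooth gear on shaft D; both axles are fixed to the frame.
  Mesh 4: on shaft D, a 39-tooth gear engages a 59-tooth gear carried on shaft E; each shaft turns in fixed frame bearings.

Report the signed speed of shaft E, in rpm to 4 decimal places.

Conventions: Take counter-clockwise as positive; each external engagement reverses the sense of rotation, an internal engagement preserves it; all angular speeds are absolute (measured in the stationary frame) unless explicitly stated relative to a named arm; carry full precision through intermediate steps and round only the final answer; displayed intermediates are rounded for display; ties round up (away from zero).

topology: fixed-axis compound train — 4 meshes, A→E
mesh 1 [87T→41T]: ω = 625.0000×87/41 = 1326.2195 rpm, sense flips to −
mesh 2 [23T→23T]: ω = 1326.2195×23/23 = 1326.2195 rpm, sense flips to +
mesh 3 [23T→31T]: ω = 1326.2195×23/31 = 983.9693 rpm, sense flips to −
mesh 4 [39T→59T]: ω = 983.9693×39/59 = 650.4204 rpm, sense flips to +
signed output speed = +650.4204 rpm

+650.4204 rpm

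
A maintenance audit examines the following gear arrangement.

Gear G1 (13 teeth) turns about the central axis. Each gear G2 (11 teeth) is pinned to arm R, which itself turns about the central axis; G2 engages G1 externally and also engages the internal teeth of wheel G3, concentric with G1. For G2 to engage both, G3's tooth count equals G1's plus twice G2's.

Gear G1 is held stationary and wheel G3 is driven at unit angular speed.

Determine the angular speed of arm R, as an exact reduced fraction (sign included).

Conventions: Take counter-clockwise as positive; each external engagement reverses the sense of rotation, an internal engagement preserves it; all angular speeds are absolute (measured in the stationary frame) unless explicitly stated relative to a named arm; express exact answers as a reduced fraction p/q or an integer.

35/48

planetary set (13T centre, 11T on arm, 35T internal) — Willis relation
ring teeth: 13 + 2·11 = 35
13(ω_sun−ω_arm) = −35(ω_ring−ω_arm),  ω_sun = 0, ω_ring = 1
13(0−ω_arm) = −35(1−ω_arm)  ⇒  48·ω_arm = 35  ⇒  ω_arm = 35/48
exact speed ratio = 35/48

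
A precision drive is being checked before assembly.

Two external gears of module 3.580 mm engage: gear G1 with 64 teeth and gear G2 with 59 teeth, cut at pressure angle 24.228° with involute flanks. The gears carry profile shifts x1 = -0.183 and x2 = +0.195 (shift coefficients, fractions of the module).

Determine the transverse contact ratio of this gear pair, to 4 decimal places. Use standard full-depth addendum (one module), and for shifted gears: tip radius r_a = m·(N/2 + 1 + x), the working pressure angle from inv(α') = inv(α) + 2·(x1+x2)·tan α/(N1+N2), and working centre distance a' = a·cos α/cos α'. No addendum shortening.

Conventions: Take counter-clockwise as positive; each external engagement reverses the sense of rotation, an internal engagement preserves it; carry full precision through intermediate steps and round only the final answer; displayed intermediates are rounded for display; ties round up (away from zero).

1.5804

class = single-mesh tooth geometry [involute pair 64T × 59T, m = 3.580]
base radii: r_b1 = 104.469519, r_b2 = 96.307838
tip radii: r_a1 = 117.484860, r_a2 = 109.888100
inv(α') = inv(24.228°) + 2·(-0.183+0.195)·tan α/(64+59) = 0.02723478  ⇒  α' = 24.25281°
a' = a·cos α / cos α' = 220.1700·cos 24.228°/cos 24.25281° = 220.212939
action lengths: √(r_a1²−r_b1²) = 53.747670, √(r_a2²−r_b2²) = 52.916868
base pitch p_b = π·m·cos α = 10.256271
CR = (53.747670 + 52.916868 − 220.212939·sin 24.25281°)/10.256271 = 1.580406
contact ratio ≈ 1.5804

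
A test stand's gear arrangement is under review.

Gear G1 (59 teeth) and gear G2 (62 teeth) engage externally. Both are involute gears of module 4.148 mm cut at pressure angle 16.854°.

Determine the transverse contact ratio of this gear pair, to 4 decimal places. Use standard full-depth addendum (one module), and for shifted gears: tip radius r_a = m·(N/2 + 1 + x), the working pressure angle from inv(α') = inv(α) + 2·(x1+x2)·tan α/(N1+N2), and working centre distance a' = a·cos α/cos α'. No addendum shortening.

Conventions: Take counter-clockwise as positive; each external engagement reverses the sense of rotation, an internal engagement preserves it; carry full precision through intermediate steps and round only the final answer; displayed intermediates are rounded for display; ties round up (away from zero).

1.9920

class = single-mesh tooth geometry [involute pair 59T × 62T, m = 4.148]
base radii: r_b1 = 117.109972, r_b2 = 123.064717
tip radii: r_a1 = 126.514000, r_a2 = 132.736000
no profile shift: α' = α, a' = a
action lengths: √(r_a1²−r_b1²) = 47.864878, √(r_a2²−r_b2²) = 49.738528
base pitch p_b = π·m·cos α = 12.471587
CR = (47.864878 + 49.738528 − 250.954000·sin 16.85400°)/12.471587 = 1.991994
contact ratio ≈ 1.9920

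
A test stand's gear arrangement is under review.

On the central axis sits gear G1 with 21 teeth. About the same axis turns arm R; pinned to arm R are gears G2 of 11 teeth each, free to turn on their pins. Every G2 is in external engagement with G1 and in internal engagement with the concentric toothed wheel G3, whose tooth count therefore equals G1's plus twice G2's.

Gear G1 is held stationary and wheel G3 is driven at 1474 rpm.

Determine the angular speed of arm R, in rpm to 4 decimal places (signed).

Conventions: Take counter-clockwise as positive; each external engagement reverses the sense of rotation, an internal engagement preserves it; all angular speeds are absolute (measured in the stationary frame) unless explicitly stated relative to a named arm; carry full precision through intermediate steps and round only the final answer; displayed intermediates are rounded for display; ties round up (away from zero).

+990.3438 rpm

recognized (axles ride arm R): planetary set, 21/11/43 teeth
normalise by the input: solve with ω_ring = 1, then scale by 1474 rpm
ring teeth: 21 + 2·11 = 43
21(ω_sun−ω_arm) = −43(ω_ring−ω_arm),  ω_sun = 0, ω_ring = 1
21(0−ω_arm) = −43(1−ω_arm)  ⇒  64·ω_arm = 43  ⇒  ω_arm = 43/64
scale: ω_arm = 43/64 × 1474 rpm = +990.3438 rpm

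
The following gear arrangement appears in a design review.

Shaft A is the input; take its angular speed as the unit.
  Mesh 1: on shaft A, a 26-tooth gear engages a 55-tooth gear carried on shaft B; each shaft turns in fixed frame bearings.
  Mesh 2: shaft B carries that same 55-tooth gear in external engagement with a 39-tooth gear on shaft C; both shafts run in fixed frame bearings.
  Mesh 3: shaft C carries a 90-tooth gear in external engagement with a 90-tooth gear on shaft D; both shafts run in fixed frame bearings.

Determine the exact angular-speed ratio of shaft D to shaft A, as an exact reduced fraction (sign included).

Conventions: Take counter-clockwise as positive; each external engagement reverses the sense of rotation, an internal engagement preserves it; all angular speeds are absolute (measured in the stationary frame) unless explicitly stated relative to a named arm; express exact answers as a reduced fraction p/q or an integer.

-2/3

class = fixed-axis compound train [3 meshes; 3 ratios multiply, 3 sense flips]
mesh 1 [26T→55T]: running ratio 26/55, sense −
mesh 2 [55T→39T]: running ratio 2/3, sense +
mesh 3 [90T→90T]: running ratio 2/3, sense −
ω_out/ω_in = -2/3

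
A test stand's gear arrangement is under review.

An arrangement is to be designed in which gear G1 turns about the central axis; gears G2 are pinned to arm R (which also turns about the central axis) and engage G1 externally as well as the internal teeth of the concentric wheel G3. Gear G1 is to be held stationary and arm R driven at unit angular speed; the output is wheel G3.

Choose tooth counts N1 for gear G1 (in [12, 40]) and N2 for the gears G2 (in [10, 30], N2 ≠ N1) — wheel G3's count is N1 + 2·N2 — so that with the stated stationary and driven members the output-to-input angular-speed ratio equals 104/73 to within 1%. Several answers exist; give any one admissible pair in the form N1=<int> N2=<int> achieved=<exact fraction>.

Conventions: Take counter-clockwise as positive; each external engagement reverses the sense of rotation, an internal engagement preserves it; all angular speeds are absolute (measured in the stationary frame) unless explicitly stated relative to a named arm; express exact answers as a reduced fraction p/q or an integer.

N1=31 N2=21 achieved=104/73

class = planetary set [ratio 104/73 wanted; Willis about the carrier]
Willis with ω_sun = 0: ω_ring/ω_arm = (N1+N3)/N3; set equal to 104/73  ⇒  N3/N1 = 1/(104/73 − 1) = 73/31
N3 = N1 + 2·N2  ⇒  N2/N1 = (N3/N1 − 1)/2 = (73/31 − 1)/2 = 21/31
smallest multiple with N1 ≥ 12 and N2 ≥ 10: k = 1  ⇒  N1 = 1·31 = 31, N2 = 1·21 = 21 (N1 ≤ 40, N2 ≤ 30, N2 ≠ N1 ✓), N3 = 31 + 2·21 = 73
check: (N1+N3)/N3 with N1 = 31, N3 = 73 gives 104/73; |achieved − target| = 0 ≤ 26/1825 ✓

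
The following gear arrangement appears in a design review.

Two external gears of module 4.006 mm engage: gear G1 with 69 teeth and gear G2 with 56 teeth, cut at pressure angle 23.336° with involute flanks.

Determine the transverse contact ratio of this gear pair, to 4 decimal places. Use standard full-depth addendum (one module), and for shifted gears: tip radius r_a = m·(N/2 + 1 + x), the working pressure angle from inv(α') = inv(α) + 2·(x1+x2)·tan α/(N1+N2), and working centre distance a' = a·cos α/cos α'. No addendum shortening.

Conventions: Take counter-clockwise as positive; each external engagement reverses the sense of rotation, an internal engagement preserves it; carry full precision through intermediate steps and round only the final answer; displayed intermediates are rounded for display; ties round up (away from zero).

1.6236

recognized (one external pair, fixed centres): single-mesh tooth geometry, m = 4.006, N1 = 69, N2 = 56
base radii: r_b1 = 126.901346, r_b2 = 102.992396
tip radii: r_a1 = 142.213000, r_a2 = 116.174000
no profile shift: α' = α, a' = a
action lengths: √(r_a1²−r_b1²) = 64.191790, √(r_a2²−r_b2²) = 53.749089
base pitch p_b = π·m·cos α = 11.555720
CR = (64.191790 + 53.749089 − 250.375000·sin 23.33600°)/11.555720 = 1.623586
contact ratio ≈ 1.6236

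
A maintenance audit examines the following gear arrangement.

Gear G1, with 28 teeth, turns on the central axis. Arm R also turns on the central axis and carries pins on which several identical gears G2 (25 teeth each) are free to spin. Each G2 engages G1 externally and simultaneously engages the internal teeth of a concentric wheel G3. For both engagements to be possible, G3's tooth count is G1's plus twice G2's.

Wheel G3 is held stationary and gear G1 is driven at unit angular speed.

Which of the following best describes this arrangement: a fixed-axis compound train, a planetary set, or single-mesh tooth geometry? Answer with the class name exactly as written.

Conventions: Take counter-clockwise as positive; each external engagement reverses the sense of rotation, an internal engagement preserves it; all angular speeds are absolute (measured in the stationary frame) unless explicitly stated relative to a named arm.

recognized (axles ride arm R): planetary set, 28/25/78 teeth
classification: planetary set

planetary set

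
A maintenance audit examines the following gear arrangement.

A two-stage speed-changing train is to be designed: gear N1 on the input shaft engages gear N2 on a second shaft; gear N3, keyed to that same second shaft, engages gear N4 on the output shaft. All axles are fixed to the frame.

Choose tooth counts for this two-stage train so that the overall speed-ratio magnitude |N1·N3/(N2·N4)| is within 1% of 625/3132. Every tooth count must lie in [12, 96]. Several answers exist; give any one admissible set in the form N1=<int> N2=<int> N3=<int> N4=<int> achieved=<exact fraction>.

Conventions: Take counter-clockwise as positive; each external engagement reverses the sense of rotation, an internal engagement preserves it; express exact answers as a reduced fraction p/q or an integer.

N1=25 N2=36 N3=25 N4=87 achieved=625/3132

design class (target 625/3132): fixed-axis compound train
target = 625/3132 in lowest terms: an exact hit needs N1·N3 = k·625 and N2·N4 = k·3132 for one integer k, every count in [12, 96]; additionally prefer no 1:1 stage (N1 ≠ N2, N3 ≠ N4)
k = 1: N1·N3 = 625 = 25·25, N2·N4 = 3132 = 36·87
achieved = 25·25/(36·87) = 625/3132; |achieved − target| = 0 ≤ 25/12528 ✓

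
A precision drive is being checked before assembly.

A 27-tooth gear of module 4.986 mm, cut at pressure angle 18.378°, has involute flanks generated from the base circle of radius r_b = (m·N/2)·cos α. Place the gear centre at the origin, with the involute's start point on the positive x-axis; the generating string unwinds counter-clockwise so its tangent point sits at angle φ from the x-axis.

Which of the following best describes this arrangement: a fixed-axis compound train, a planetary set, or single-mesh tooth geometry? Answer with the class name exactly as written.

class = single-mesh tooth geometry [base-circle involute, m = 4.986, 27T]
classification: single-mesh tooth geometry

single-mesh tooth geometry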